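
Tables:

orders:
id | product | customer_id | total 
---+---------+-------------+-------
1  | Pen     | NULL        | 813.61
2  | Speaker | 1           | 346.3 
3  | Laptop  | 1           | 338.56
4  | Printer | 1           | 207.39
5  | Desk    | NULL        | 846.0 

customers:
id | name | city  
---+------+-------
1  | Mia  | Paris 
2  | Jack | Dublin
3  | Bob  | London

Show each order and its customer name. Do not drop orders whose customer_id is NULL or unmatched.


LEFT JOIN keeps every row from orders (the left table); where customer_id has no match in customers, the customer columns become NULL. Walk through each order:
  - order 1 (Pen): customer_id=NULL, no match -> kept with NULL
  - order 2 (Speaker): customer_id=1 -> matches Mia
  - order 3 (Laptop): customer_id=1 -> matches Mia
  - order 4 (Printer): customer_id=1 -> matches Mia
  - order 5 (Desk): customer_id=NULL, no match -> kept with NULL
All 5 rows appear; 2 have NULL customer.

SQL:
SELECT a.product, b.name AS customer
FROM orders a
LEFT JOIN customers b ON a.customer_id = b.id

Result:
product | customer
--------+---------
Pen     | NULL    
Speaker | Mia     
Laptop  | Mia     
Printer | Mia     
Desk    | NULL    


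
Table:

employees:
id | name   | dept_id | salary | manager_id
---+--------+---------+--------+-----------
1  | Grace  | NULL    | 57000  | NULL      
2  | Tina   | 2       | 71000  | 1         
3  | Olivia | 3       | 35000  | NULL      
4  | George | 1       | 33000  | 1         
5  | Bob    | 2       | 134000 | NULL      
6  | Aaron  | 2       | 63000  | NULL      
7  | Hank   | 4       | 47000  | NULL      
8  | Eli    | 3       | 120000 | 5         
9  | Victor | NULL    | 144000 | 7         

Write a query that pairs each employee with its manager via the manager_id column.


This is a self-join: employees is joined to a second copy of itself, matching each row's manager_id to another row's id. Use LEFT JOIN so rows with manager_id=NULL are kept.
  - employee 1 (Grace): manager_id=NULL -> NULL
  - employee 2 (Tina): manager_id=1 -> Grace
  - employee 3 (Olivia): manager_id=NULL -> NULL
  - employee 4 (George): manager_id=1 -> Grace
  - employee 5 (Bob): manager_id=NULL -> NULL
  - employee 6 (Aaron): manager_id=NULL -> NULL
  - employee 7 (Hank): manager_id=NULL -> NULL
  - employee 8 (Eli): manager_id=5 -> Bob
  - employee 9 (Victor): manager_id=7 -> Hank

SQL:
SELECT a.name AS item, b.name AS manager
FROM employees a
LEFT JOIN employees b ON a.manager_id = b.id

Result:
item   | manager
-------+--------
Grace  | NULL   
Tina   | Grace  
Olivia | NULL   
George | Grace  
Bob    | NULL   
Aaron  | NULL   
Hank   | NULL   
Eli    | Bob    
Victor | Hank   


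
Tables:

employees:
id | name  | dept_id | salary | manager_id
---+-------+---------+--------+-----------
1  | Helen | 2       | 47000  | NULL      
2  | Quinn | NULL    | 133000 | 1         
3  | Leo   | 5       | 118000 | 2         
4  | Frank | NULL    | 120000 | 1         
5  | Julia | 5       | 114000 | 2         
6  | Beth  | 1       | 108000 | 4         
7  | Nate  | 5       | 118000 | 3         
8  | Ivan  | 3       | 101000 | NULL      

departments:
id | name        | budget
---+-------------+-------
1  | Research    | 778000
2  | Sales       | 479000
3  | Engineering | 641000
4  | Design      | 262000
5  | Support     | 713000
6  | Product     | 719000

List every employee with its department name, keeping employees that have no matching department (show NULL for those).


LEFT JOIN keeps every row from employees (the left table); where dept_id has no match in departments, the department columns become NULL. Walk through each employee:
  - employee 1 (Helen): dept_id=2 -> matches Sales
  - employee 2 (Quinn): dept_id=NULL, no match -> kept with NULL
  - employee 3 (Leo): dept_id=5 -> matches Support
  - employee 4 (Frank): dept_id=NULL, no match -> kept with NULL
  - employee 5 (Julia): dept_id=5 -> matches Support
  - employee 6 (Beth): dept_id=1 -> matches Research
  - employee 7 (Nate): dept_id=5 -> matches Support
  - employee 8 (Ivan): dept_id=3 -> matches Engineering
All 8 rows appear; 2 have NULL department.

SQL:
SELECT a.name, b.name AS department
FROM employees a
LEFT JOIN departments b ON a.dept_id = b.id

Result:
name  | department 
------+------------
Helen | Sales      
Quinn | NULL       
Leo   | Support    
Frank | NULL       
Julia | Support    
Beth  | Research   
Nate  | Support    
Ivan  | Engineering


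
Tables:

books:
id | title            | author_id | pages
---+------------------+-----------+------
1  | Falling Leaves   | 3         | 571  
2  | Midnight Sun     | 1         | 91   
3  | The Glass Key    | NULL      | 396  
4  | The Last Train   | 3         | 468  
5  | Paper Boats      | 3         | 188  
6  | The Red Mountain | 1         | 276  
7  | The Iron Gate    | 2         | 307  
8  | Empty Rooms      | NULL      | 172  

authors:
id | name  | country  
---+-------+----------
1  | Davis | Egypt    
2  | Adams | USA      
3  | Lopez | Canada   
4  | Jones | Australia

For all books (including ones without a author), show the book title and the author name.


LEFT JOIN keeps every row from books (the left table); where author_id has no match in authors, the author columns become NULL. Walk through each book:
  - book 1 (Falling Leaves): author_id=3 -> matches Lopez
  - book 2 (Midnight Sun): author_id=1 -> matches Davis
  - book 3 (The Glass Key): author_id=NULL, no match -> kept with NULL
  - book 4 (The Last Train): author_id=3 -> matches Lopez
  - book 5 (Paper Boats): author_id=3 -> matches Lopez
  - book 6 (The Red Mountain): author_id=1 -> matches Davis
  - book 7 (The Iron Gate): author_id=2 -> matches Adams
  - book 8 (Empty Rooms): author_id=NULL, no match -> kept with NULL
All 8 rows appear; 2 have NULL author.

SQL:
SELECT a.title, b.name AS author
FROM books a
LEFT JOIN authors b ON a.author_id = b.id

Result:
title            | author
-----------------+-------
Falling Leaves   | Lopez 
Midnight Sun     | Davis 
The Glass Key    | NULL  
The Last Train   | Lopez 
Paper Boats      | Lopez 
The Red Mountain | Davis 
The Iron Gate    | Adams 
Empty Rooms      | NULL  


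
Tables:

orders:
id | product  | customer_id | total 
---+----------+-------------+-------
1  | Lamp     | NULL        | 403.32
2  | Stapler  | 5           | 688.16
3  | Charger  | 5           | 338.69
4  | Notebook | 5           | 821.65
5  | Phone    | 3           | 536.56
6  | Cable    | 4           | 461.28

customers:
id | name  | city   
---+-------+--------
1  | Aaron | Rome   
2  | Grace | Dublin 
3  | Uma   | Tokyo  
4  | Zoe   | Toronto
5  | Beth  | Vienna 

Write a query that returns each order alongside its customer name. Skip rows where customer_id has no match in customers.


INNER JOIN keeps only orders rows whose customer_id matches an id in customers. Walk through each order:
  - order 1 (Lamp): customer_id=NULL, no match -> dropped
  - order 2 (Stapler): customer_id=5 -> matches Beth
  - order 3 (Charger): customer_id=5 -> matches Beth
  - order 4 (Notebook): customer_id=5 -> matches Beth
  - order 5 (Phone): customer_id=3 -> matches Uma
  - order 6 (Cable): customer_id=4 -> matches Zoe
So 1 of 6 rows is dropped.

SQL:
SELECT a.product, b.name AS customer
FROM orders a
INNER JOIN customers b ON a.customer_id = b.id

Result:
product  | customer
---------+---------
Stapler  | Beth    
Charger  | Beth    
Notebook | Beth    
Phone    | Uma     
Cable    | Zoe     


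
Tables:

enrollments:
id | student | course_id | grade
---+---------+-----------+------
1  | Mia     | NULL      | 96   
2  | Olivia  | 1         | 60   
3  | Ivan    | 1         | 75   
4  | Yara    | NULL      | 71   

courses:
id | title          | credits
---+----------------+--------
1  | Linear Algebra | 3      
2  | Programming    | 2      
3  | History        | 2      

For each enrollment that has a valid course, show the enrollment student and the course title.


INNER JOIN keeps only enrollments rows whose course_id matches an id in courses. Walk through each enrollment:
  - enrollment 1 (Mia): course_id=NULL, no match -> dropped
  - enrollment 2 (Olivia): course_id=1 -> matches Linear Algebra
  - enrollment 3 (Ivan): course_id=1 -> matches Linear Algebra
  - enrollment 4 (Yara): course_id=NULL, no match -> dropped
So 2 of 4 rows are dropped.

SQL:
SELECT a.student, b.title AS course
FROM enrollments a
INNER JOIN courses b ON a.course_id = b.id

Result:
student | course        
--------+---------------
Olivia  | Linear Algebra
Ivan    | Linear Algebra


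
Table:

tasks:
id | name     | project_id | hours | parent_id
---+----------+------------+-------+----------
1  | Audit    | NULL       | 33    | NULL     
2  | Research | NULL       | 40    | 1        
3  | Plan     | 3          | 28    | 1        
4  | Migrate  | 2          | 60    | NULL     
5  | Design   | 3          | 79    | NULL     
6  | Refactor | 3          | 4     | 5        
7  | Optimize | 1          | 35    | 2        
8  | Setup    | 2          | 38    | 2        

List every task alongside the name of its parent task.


This is a self-join: tasks is joined to a second copy of itself, matching each row's parent_id to another row's id. Use LEFT JOIN so rows with parent_id=NULL are kept.
  - task 1 (Audit): parent_id=NULL -> NULL
  - task 2 (Research): parent_id=1 -> Audit
  - task 3 (Plan): parent_id=1 -> Audit
  - task 4 (Migrate): parent_id=NULL -> NULL
  - task 5 (Design): parent_id=NULL -> NULL
  - task 6 (Refactor): parent_id=5 -> Design
  - task 7 (Optimize): parent_id=2 -> Research
  - task 8 (Setup): parent_id=2 -> Research

SQL:
SELECT a.name AS item, b.name AS parent
FROM tasks a
LEFT JOIN tasks b ON a.parent_id = b.id

Result:
item     | parent  
---------+---------
Audit    | NULL    
Research | Audit   
Plan     | Audit   
Migrate  | NULL    
Design   | NULL    
Refactor | Design  
Optimize | Research
Setup    | Research


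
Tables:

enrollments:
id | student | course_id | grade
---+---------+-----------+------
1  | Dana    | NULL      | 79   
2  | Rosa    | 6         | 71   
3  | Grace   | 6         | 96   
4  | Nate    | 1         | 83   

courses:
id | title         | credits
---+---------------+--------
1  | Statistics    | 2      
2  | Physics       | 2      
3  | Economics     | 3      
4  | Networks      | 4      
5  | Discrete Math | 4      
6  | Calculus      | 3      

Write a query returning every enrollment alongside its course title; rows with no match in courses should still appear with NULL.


LEFT JOIN keeps every row from enrollments (the left table); where course_id has no match in courses, the course columns become NULL. Walk through each enrollment:
  - enrollment 1 (Dana): course_id=NULL, no match -> kept with NULL
  - enrollment 2 (Rosa): course_id=6 -> matches Calculus
  - enrollment 3 (Grace): course_id=6 -> matches Calculus
  - enrollment 4 (Nate): course_id=1 -> matches Statistics
All 4 rows appear; 1 has NULL course.

SQL:
SELECT a.student, b.title AS course
FROM enrollments a
LEFT JOIN courses b ON a.course_id = b.id

Result:
student | course    
--------+-----------
Dana    | NULL      
Rosa    | Calculus  
Grace   | Calculus  
Nate    | Statistics


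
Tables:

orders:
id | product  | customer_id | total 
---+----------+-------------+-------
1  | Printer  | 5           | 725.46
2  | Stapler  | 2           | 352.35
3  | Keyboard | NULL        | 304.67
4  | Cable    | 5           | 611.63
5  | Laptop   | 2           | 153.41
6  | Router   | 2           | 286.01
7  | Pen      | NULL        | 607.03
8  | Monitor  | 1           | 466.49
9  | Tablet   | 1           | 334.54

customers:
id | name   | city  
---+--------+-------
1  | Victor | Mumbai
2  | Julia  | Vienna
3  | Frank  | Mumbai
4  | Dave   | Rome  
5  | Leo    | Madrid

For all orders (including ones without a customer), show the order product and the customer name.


LEFT JOIN keeps every row from orders (the left table); where customer_id has no match in customers, the customer columns become NULL. Walk through each order:
  - order 1 (Printer): customer_id=5 -> matches Leo
  - order 2 (Stapler): customer_id=2 -> matches Julia
  - order 3 (Keyboard): customer_id=NULL, no match -> kept with NULL
  - order 4 (Cable): customer_id=5 -> matches Leo
  - order 5 (Laptop): customer_id=2 -> matches Julia
  - order 6 (Router): customer_id=2 -> matches Julia
  - order 7 (Pen): customer_id=NULL, no match -> kept with NULL
  - order 8 (Monitor): customer_id=1 -> matches Victor
  - order 9 (Tablet): customer_id=1 -> matches Victor
All 9 rows appear; 2 have NULL customer.

SQL:
SELECT a.product, b.name AS customer
FROM orders a
LEFT JOIN customers b ON a.customer_id = b.id

Result:
product  | customer
---------+---------
Printer  | Leo     
Stapler  | Julia   
Keyboard | NULL    
Cable    | Leo     
Laptop   | Julia   
Router   | Julia   
Pen      | NULL    
Monitor  | Victor  
Tablet   | Victor  


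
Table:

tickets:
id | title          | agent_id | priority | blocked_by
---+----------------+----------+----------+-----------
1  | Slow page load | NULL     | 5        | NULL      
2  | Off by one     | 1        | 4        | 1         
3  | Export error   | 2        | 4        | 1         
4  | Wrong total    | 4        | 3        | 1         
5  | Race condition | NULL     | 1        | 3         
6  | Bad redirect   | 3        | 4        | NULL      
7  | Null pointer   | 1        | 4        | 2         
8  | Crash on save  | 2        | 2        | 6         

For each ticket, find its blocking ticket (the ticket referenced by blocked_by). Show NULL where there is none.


This is a self-join: tickets is joined to a second copy of itself, matching each row's blocked_by to another row's id. Use LEFT JOIN so rows with blocked_by=NULL are kept.
  - ticket 1 (Slow page load): blocked_by=NULL -> NULL
  - ticket 2 (Off by one): blocked_by=1 -> Slow page load
  - ticket 3 (Export error): blocked_by=1 -> Slow page load
  - ticket 4 (Wrong total): blocked_by=1 -> Slow page load
  - ticket 5 (Race condition): blocked_by=3 -> Export error
  - ticket 6 (Bad redirect): blocked_by=NULL -> NULL
  - ticket 7 (Null pointer): blocked_by=2 -> Off by one
  - ticket 8 (Crash on save): blocked_by=6 -> Bad redirect

SQL:
SELECT a.title AS item, b.title AS blocked_by
FROM tickets a
LEFT JOIN tickets b ON a.blocked_by = b.id

Result:
item           | blocked_by    
---------------+---------------
Slow page load | NULL          
Off by one     | Slow page load
Export error   | Slow page load
Wrong total    | Slow page load
Race condition | Export error  
Bad redirect   | NULL          
Null pointer   | Off by one    
Crash on save  | Bad redirect  


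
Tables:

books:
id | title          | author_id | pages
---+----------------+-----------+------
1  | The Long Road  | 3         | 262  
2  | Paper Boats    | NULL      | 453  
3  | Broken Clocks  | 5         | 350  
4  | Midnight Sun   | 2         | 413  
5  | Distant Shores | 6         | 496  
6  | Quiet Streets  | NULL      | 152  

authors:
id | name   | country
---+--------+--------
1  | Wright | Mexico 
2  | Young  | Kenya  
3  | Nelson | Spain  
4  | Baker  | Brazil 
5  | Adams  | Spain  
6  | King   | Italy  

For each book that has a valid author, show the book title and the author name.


INNER JOIN keeps only books rows whose author_id matches an id in authors. Walk through each book:
  - book 1 (The Long Road): author_id=3 -> matches Nelson
  - book 2 (Paper Boats): author_id=NULL, no match -> dropped
  - book 3 (Broken Clocks): author_id=5 -> matches Adams
  - book 4 (Midnight Sun): author_id=2 -> matches Young
  - book 5 (Distant Shores): author_id=6 -> matches King
  - book 6 (Quiet Streets): author_id=NULL, no match -> dropped
So 2 of 6 rows are dropped.

SQL:
SELECT a.title, b.name AS author
FROM books a
INNER JOIN authors b ON a.author_id = b.id

Result:
title          | author
---------------+-------
The Long Road  | Nelson
Broken Clocks  | Adams 
Midnight Sun   | Young 
Distant Shores | King  


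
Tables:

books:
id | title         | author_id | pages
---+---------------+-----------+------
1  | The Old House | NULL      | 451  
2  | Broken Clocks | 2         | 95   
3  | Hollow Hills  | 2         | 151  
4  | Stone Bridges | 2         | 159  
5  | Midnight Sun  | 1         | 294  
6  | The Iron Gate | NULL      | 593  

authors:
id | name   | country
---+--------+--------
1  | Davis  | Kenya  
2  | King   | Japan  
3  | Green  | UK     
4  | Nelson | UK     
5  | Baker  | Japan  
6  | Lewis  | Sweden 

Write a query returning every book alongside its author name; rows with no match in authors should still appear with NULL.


LEFT JOIN keeps every row from books (the left table); where author_id has no match in authors, the author columns become NULL. Walk through each book:
  - book 1 (The Old House): author_id=NULL, no match -> kept with NULL
  - book 2 (Broken Clocks): author_id=2 -> matches King
  - book 3 (Hollow Hills): author_id=2 -> matches King
  - book 4 (Stone Bridges): author_id=2 -> matches King
  - book 5 (Midnight Sun): author_id=1 -> matches Davis
  - book 6 (The Iron Gate): author_id=NULL, no match -> kept with NULL
All 6 rows appear; 2 have NULL author.

SQL:
SELECT a.title, b.name AS author
FROM books a
LEFT JOIN authors b ON a.author_id = b.id

Result:
title         | author
--------------+-------
The Old House | NULL  
Broken Clocks | King  
Hollow Hills  | King  
Stone Bridges | King  
Midnight Sun  | Davis 
The Iron Gate | NULL  


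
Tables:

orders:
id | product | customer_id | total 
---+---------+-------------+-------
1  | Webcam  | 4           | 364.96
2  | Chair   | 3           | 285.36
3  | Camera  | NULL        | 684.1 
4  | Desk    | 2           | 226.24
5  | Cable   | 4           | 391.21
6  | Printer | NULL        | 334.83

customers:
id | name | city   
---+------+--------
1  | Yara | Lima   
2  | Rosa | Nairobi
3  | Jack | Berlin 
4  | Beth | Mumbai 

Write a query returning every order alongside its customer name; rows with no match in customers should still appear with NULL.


LEFT JOIN keeps every row from orders (the left table); where customer_id has no match in customers, the customer columns become NULL. Walk through each order:
  - order 1 (Webcam): customer_id=4 -> matches Beth
  - order 2 (Chair): customer_id=3 -> matches Jack
  - order 3 (Camera): customer_id=NULL, no match -> kept with NULL
  - order 4 (Desk): customer_id=2 -> matches Rosa
  - order 5 (Cable): customer_id=4 -> matches Beth
  - order 6 (Printer): customer_id=NULL, no match -> kept with NULL
All 6 rows appear; 2 have NULL customer.

SQL:
SELECT a.product, b.name AS customer
FROM orders a
LEFT JOIN customers b ON a.customer_id = b.id

Result:
product | customer
--------+---------
Webcam  | Beth    
Chair   | Jack    
Camera  | NULL    
Desk    | Rosa    
Cable   | Beth    
Printer | NULL    


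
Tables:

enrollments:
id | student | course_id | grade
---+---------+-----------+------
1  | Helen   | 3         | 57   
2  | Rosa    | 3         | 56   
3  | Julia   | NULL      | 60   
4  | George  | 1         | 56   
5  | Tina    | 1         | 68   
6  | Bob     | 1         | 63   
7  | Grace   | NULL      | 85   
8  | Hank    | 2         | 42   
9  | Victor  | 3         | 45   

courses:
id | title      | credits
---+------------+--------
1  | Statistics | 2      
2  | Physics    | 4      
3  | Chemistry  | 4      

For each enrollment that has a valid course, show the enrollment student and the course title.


INNER JOIN keeps only enrollments rows whose course_id matches an id in courses. Walk through each enrollment:
  - enrollment 1 (Helen): course_id=3 -> matches Chemistry
  - enrollment 2 (Rosa): course_id=3 -> matches Chemistry
  - enrollment 3 (Julia): course_id=NULL, no match -> dropped
  - enrollment 4 (George): course_id=1 -> matches Statistics
  - enrollment 5 (Tina): course_id=1 -> matches Statistics
  - enrollment 6 (Bob): course_id=1 -> matches Statistics
  - enrollment 7 (Grace): course_id=NULL, no match -> dropped
  - enrollment 8 (Hank): course_id=2 -> matches Physics
  - enrollment 9 (Victor): course_id=3 -> matches Chemistry
So 2 of 9 rows are dropped.

SQL:
SELECT a.student, b.title AS course
FROM enrollments a
INNER JOIN courses b ON a.course_id = b.id

Result:
student | course    
--------+-----------
Helen   | Chemistry 
Rosa    | Chemistry 
George  | Statistics
Tina    | Statistics
Bob     | Statistics
Hank    | Physics   
Victor  | Chemistry 


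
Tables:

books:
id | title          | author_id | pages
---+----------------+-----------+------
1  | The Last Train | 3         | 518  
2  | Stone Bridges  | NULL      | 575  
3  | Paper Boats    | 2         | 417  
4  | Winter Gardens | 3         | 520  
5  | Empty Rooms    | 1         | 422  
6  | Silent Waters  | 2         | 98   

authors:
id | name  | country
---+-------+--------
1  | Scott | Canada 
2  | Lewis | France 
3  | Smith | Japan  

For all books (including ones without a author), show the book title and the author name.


LEFT JOIN keeps every row from books (the left table); where author_id has no match in authors, the author columns become NULL. Walk through each book:
  - book 1 (The Last Train): author_id=3 -> matches Smith
  - book 2 (Stone Bridges): author_id=NULL, no match -> kept with NULL
  - book 3 (Paper Boats): author_id=2 -> matches Lewis
  - book 4 (Winter Gardens): author_id=3 -> matches Smith
  - book 5 (Empty Rooms): author_id=1 -> matches Scott
  - book 6 (Silent Waters): author_id=2 -> matches Lewis
All 6 rows appear; 1 has NULL author.

SQL:
SELECT a.title, b.name AS author
FROM books a
LEFT JOIN authors b ON a.author_id = b.id

Result:
title          | author
---------------+-------
The Last Train | Smith 
Stone Bridges  | NULL  
Paper Boats    | Lewis 
Winter Gardens | Smith 
Empty Rooms    | Scott 
Silent Waters  | Lewis 


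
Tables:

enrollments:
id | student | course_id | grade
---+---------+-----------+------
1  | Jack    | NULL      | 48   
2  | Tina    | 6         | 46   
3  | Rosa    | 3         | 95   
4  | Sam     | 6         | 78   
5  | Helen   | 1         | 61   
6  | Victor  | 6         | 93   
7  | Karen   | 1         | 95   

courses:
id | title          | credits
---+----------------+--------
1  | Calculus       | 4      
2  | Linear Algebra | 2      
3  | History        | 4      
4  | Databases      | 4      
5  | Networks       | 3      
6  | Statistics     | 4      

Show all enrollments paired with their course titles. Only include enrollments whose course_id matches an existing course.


INNER JOIN keeps only enrollments rows whose course_id matches an id in courses. Walk through each enrollment:
  - enrollment 1 (Jack): course_id=NULL, no match -> dropped
  - enrollment 2 (Tina): course_id=6 -> matches Statistics
  - enrollment 3 (Rosa): course_id=3 -> matches History
  - enrollment 4 (Sam): course_id=6 -> matches Statistics
  - enrollment 5 (Helen): course_id=1 -> matches Calculus
  - enrollment 6 (Victor): course_id=6 -> matches Statistics
  - enrollment 7 (Karen): course_id=1 -> matches Calculus
So 1 of 7 rows is dropped.

SQL:
SELECT a.student, b.title AS course
FROM enrollments a
INNER JOIN courses b ON a.course_id = b.id

Result:
student | course    
--------+-----------
Tina    | Statistics
Rosa    | History   
Sam     | Statistics
Helen   | Calculus  
Victor  | Statistics
Karen   | Calculus  


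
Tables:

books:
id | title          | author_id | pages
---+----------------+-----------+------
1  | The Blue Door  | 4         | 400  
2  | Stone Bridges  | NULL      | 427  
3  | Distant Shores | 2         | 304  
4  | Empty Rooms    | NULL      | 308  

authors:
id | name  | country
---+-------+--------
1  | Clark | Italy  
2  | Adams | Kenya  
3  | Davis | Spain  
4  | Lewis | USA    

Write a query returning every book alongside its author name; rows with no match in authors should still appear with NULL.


LEFT JOIN keeps every row from books (the left table); where author_id has no match in authors, the author columns become NULL. Walk through each book:
  - book 1 (The Blue Door): author_id=4 -> matches Lewis
  - book 2 (Stone Bridges): author_id=NULL, no match -> kept with NULL
  - book 3 (Distant Shores): author_id=2 -> matches Adams
  - book 4 (Empty Rooms): author_id=NULL, no match -> kept with NULL
All 4 rows appear; 2 have NULL author.

SQL:
SELECT a.title, b.name AS author
FROM books a
LEFT JOIN authors b ON a.author_id = b.id

Result:
title          | author
---------------+-------
The Blue Door  | Lewis 
Stone Bridges  | NULL  
Distant Shores | Adams 
Empty Rooms    | NULL  


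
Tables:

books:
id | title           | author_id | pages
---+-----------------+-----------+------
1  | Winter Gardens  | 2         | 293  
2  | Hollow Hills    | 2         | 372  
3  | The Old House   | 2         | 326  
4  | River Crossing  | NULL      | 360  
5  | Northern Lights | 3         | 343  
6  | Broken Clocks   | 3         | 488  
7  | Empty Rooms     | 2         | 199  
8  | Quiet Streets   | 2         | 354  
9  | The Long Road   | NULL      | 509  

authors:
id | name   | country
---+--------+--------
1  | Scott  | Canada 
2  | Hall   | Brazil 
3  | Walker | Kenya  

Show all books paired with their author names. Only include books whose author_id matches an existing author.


INNER JOIN keeps only books rows whose author_id matches an id in authors. Walk through each book:
  - book 1 (Winter Gardens): author_id=2 -> matches Hall
  - book 2 (Hollow Hills): author_id=2 -> matches Hall
  - book 3 (The Old House): author_id=2 -> matches Hall
  - book 4 (River Crossing): author_id=NULL, no match -> dropped
  - book 5 (Northern Lights): author_id=3 -> matches Walker
  - book 6 (Broken Clocks): author_id=3 -> matches Walker
  - book 7 (Empty Rooms): author_id=2 -> matches Hall
  - book 8 (Quiet Streets): author_id=2 -> matches Hall
  - book 9 (The Long Road): author_id=NULL, no match -> dropped
So 2 of 9 rows are dropped.

SQL:
SELECT a.title, b.name AS author
FROM books a
INNER JOIN authors b ON a.author_id = b.id

Result:
title           | author
----------------+-------
Winter Gardens  | Hall  
Hollow Hills    | Hall  
The Old House   | Hall  
Northern Lights | Walker
Broken Clocks   | Walker
Empty Rooms     | Hall  
Quiet Streets   | Hall  


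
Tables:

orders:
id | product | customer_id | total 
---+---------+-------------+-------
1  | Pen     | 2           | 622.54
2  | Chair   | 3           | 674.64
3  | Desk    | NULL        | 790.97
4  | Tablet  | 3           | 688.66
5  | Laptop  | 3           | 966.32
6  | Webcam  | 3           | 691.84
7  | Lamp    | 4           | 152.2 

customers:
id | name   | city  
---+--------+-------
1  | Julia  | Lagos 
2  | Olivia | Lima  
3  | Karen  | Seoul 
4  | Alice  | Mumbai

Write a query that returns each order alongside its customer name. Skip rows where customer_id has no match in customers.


INNER JOIN keeps only orders rows whose customer_id matches an id in customers. Walk through each order:
  - order 1 (Pen): customer_id=2 -> matches Olivia
  - order 2 (Chair): customer_id=3 -> matches Karen
  - order 3 (Desk): customer_id=NULL, no match -> dropped
  - order 4 (Tablet): customer_id=3 -> matches Karen
  - order 5 (Laptop): customer_id=3 -> matches Karen
  - order 6 (Webcam): customer_id=3 -> matches Karen
  - order 7 (Lamp): customer_id=4 -> matches Alice
So 1 of 7 rows is dropped.

SQL:
SELECT a.product, b.name AS customer
FROM orders a
INNER JOIN customers b ON a.customer_id = b.id

Result:
product | customer
--------+---------
Pen     | Olivia  
Chair   | Karen   
Tablet  | Karen   
Laptop  | Karen   
Webcam  | Karen   
Lamp    | Alice   


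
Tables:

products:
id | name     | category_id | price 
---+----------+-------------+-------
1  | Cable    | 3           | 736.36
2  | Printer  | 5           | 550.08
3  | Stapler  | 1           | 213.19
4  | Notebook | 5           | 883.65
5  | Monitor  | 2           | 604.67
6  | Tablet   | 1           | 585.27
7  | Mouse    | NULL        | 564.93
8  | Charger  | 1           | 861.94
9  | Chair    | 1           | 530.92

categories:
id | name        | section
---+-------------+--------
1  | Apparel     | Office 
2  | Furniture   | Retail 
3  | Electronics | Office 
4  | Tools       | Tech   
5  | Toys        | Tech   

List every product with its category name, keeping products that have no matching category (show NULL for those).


LEFT JOIN keeps every row from products (the left table); where category_id has no match in categories, the category columns become NULL. Walk through each product:
  - product 1 (Cable): category_id=3 -> matches Electronics
  - product 2 (Printer): category_id=5 -> matches Toys
  - product 3 (Stapler): category_id=1 -> matches Apparel
  - product 4 (Notebook): category_id=5 -> matches Toys
  - product 5 (Monitor): category_id=2 -> matches Furniture
  - product 6 (Tablet): category_id=1 -> matches Apparel
  - product 7 (Mouse): category_id=NULL, no match -> kept with NULL
  - product 8 (Charger): category_id=1 -> matches Apparel
  - product 9 (Chair): category_id=1 -> matches Apparel
All 9 rows appear; 1 has NULL category.

SQL:
SELECT a.name, b.name AS category
FROM products a
LEFT JOIN categories b ON a.category_id = b.id

Result:
name     | category   
---------+------------
Cable    | Electronics
Printer  | Toys       
Stapler  | Apparel    
Notebook | Toys       
Monitor  | Furniture  
Tablet   | Apparel    
Mouse    | NULL       
Charger  | Apparel    
Chair    | Apparel    


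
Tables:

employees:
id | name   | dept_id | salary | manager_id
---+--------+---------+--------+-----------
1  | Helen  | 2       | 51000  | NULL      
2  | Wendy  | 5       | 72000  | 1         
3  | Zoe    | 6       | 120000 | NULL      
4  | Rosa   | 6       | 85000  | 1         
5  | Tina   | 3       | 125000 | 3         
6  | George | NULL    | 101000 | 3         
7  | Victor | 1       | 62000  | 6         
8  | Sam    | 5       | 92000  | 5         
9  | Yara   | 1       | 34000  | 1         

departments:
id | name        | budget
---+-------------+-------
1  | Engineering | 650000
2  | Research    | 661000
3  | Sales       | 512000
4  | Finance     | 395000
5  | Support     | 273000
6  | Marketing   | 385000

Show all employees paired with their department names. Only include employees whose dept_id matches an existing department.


INNER JOIN keeps only employees rows whose dept_id matches an id in departments. Walk through each employee:
  - employee 1 (Helen): dept_id=2 -> matches Research
  - employee 2 (Wendy): dept_id=5 -> matches Support
  - employee 3 (Zoe): dept_id=6 -> matches Marketing
  - employee 4 (Rosa): dept_id=6 -> matches Marketing
  - employee 5 (Tina): dept_id=3 -> matches Sales
  - employee 6 (George): dept_id=NULL, no match -> dropped
  - employee 7 (Victor): dept_id=1 -> matches Engineering
  - employee 8 (Sam): dept_id=5 -> matches Support
  - employee 9 (Yara): dept_id=1 -> matches Engineering
So 1 of 9 rows is dropped.

SQL:
SELECT a.name, b.name AS department
FROM employees a
INNER JOIN departments b ON a.dept_id = b.id

Result:
name   | department 
-------+------------
Helen  | Research   
Wendy  | Support    
Zoe    | Marketing  
Rosa   | Marketing  
Tina   | Sales      
Victor | Engineering
Sam    | Support    
Yara   | Engineering


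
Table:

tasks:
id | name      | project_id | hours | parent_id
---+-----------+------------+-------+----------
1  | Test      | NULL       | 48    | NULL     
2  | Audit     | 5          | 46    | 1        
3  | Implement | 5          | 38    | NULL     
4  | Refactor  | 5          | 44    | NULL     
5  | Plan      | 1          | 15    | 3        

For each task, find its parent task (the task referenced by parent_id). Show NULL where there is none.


This is a self-join: tasks is joined to a second copy of itself, matching each row's parent_id to another row's id. Use LEFT JOIN so rows with parent_id=NULL are kept.
  - task 1 (Test): parent_id=NULL -> NULL
  - task 2 (Audit): parent_id=1 -> Test
  - task 3 (Implement): parent_id=NULL -> NULL
  - task 4 (Refactor): parent_id=NULL -> NULL
  - task 5 (Plan): parent_id=3 -> Implement

SQL:
SELECT a.name AS item, b.name AS parent
FROM tasks a
LEFT JOIN tasks b ON a.parent_id = b.id

Result:
item      | parent   
----------+----------
Test      | NULL     
Audit     | Test     
Implement | NULL     
Refactor  | NULL     
Plan      | Implement


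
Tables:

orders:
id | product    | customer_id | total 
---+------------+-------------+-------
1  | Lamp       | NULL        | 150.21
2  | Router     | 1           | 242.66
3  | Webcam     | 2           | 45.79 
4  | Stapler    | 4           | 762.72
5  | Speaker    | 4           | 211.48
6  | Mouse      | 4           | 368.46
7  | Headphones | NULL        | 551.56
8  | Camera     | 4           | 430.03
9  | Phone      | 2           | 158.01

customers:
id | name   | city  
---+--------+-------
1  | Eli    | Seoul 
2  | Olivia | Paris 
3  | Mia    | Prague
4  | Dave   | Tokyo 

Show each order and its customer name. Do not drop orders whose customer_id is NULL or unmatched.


LEFT JOIN keeps every row from orders (the left table); where customer_id has no match in customers, the customer columns become NULL. Walk through each order:
  - order 1 (Lamp): customer_id=NULL, no match -> kept with NULL
  - order 2 (Router): customer_id=1 -> matches Eli
  - order 3 (Webcam): customer_id=2 -> matches Olivia
  - order 4 (Stapler): customer_id=4 -> matches Dave
  - order 5 (Speaker): customer_id=4 -> matches Dave
  - order 6 (Mouse): customer_id=4 -> matches Dave
  - order 7 (Headphones): customer_id=NULL, no match -> kept with NULL
  - order 8 (Camera): customer_id=4 -> matches Dave
  - order 9 (Phone): customer_id=2 -> matches Olivia
All 9 rows appear; 2 have NULL customer.

SQL:
SELECT a.product, b.name AS customer
FROM orders a
LEFT JOIN customers b ON a.customer_id = b.id

Result:
product    | customer
-----------+---------
Lamp       | NULL    
Router     | Eli     
Webcam     | Olivia  
Stapler    | Dave    
Speaker    | Dave    
Mouse      | Dave    
Headphones | NULL    
Camera     | Dave    
Phone      | Olivia  


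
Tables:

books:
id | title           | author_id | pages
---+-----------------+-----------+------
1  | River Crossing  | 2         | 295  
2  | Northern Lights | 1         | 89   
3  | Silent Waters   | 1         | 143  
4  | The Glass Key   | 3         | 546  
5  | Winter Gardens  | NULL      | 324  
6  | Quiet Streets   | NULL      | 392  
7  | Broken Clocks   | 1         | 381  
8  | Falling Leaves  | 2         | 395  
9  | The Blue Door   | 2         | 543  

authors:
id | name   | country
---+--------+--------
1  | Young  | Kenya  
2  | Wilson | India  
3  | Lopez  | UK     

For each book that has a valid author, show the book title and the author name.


INNER JOIN keeps only books rows whose author_id matches an id in authors. Walk through each book:
  - book 1 (River Crossing): author_id=2 -> matches Wilson
  - book 2 (Northern Lights): author_id=1 -> matches Young
  - book 3 (Silent Waters): author_id=1 -> matches Young
  - book 4 (The Glass Key): author_id=3 -> matches Lopez
  - book 5 (Winter Gardens): author_id=NULL, no match -> dropped
  - book 6 (Quiet Streets): author_id=NULL, no match -> dropped
  - book 7 (Broken Clocks): author_id=1 -> matches Young
  - book 8 (Falling Leaves): author_id=2 -> matches Wilson
  - book 9 (The Blue Door): author_id=2 -> matches Wilson
So 2 of 9 rows are dropped.

SQL:
SELECT a.title, b.name AS author
FROM books a
INNER JOIN authors b ON a.author_id = b.id

Result:
title           | author
----------------+-------
River Crossing  | Wilson
Northern Lights | Young 
Silent Waters   | Young 
The Glass Key   | Lopez 
Broken Clocks   | Young 
Falling Leaves  | Wilson
The Blue Door   | Wilson


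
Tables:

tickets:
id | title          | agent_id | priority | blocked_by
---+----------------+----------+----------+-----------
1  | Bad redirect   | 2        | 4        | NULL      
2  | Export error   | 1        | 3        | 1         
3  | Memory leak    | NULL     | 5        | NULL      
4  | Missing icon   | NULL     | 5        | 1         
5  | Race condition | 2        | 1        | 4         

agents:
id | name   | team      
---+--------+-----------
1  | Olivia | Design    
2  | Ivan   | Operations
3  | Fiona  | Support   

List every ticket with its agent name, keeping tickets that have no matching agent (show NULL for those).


LEFT JOIN keeps every row from tickets (the left table); where agent_id has no match in agents, the agent columns become NULL. Walk through each ticket:
  - ticket 1 (Bad redirect): agent_id=2 -> matches Ivan
  - ticket 2 (Export error): agent_id=1 -> matches Olivia
  - ticket 3 (Memory leak): agent_id=NULL, no match -> kept with NULL
  - ticket 4 (Missing icon): agent_id=NULL, no match -> kept with NULL
  - ticket 5 (Race condition): agent_id=2 -> matches Ivan
All 5 rows appear; 2 have NULL agent.

SQL:
SELECT a.title, b.name AS agent
FROM tickets a
LEFT JOIN agents b ON a.agent_id = b.id

Result:
title          | agent 
---------------+-------
Bad redirect   | Ivan  
Export error   | Olivia
Memory leak    | NULL  
Missing icon   | NULL  
Race condition | Ivan  


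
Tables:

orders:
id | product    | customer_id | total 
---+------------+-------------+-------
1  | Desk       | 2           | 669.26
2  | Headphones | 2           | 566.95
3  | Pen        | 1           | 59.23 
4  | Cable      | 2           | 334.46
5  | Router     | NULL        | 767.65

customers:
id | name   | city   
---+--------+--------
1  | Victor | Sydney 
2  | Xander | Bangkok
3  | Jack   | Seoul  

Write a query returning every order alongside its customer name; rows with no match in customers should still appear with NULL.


LEFT JOIN keeps every row from orders (the left table); where customer_id has no match in customers, the customer columns become NULL. Walk through each order:
  - order 1 (Desk): customer_id=2 -> matches Xander
  - order 2 (Headphones): customer_id=2 -> matches Xander
  - order 3 (Pen): customer_id=1 -> matches Victor
  - order 4 (Cable): customer_id=2 -> matches Xander
  - order 5 (Router): customer_id=NULL, no match -> kept with NULL
All 5 rows appear; 1 has NULL customer.

SQL:
SELECT a.product, b.name AS customer
FROM orders a
LEFT JOIN customers b ON a.customer_id = b.id

Result:
product    | customer
-----------+---------
Desk       | Xander  
Headphones | Xander  
Pen        | Victor  
Cable      | Xander  
Router     | NULL    


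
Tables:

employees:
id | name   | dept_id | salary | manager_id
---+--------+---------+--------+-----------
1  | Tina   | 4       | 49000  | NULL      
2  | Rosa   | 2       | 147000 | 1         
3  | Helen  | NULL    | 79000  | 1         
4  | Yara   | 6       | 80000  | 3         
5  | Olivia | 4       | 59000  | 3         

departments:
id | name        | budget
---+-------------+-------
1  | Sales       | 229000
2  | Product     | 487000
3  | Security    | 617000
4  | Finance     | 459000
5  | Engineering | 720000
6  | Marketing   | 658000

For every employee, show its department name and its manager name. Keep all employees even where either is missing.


Two LEFT JOINs from the same base table employees: one to departments via dept_id, one to employees itself via manager_id. Both are LEFT so every employee is preserved.
Match against departments:
  - employee 1 (Tina): dept_id=4 -> matches Finance
  - employee 2 (Rosa): dept_id=2 -> matches Product
  - employee 3 (Helen): dept_id=NULL, no match -> kept with NULL
  - employee 4 (Yara): dept_id=6 -> matches Marketing
  - employee 5 (Olivia): dept_id=4 -> matches Finance
Match against employees (self):
  - employee 1 (Tina): manager_id=NULL -> NULL
  - employee 2 (Rosa): manager_id=1 -> Tina
  - employee 3 (Helen): manager_id=1 -> Tina
  - employee 4 (Yara): manager_id=3 -> Helen
  - employee 5 (Olivia): manager_id=3 -> Helen

SQL:
SELECT a.name, b.name AS department, c.name AS manager
FROM employees a
LEFT JOIN departments b ON a.dept_id = b.id
LEFT JOIN employees c ON a.manager_id = c.id

Result:
name   | department | manager
-------+------------+--------
Tina   | Finance    | NULL   
Rosa   | Product    | Tina   
Helen  | NULL       | Tina   
Yara   | Marketing  | Helen  
Olivia | Finance    | Helen  


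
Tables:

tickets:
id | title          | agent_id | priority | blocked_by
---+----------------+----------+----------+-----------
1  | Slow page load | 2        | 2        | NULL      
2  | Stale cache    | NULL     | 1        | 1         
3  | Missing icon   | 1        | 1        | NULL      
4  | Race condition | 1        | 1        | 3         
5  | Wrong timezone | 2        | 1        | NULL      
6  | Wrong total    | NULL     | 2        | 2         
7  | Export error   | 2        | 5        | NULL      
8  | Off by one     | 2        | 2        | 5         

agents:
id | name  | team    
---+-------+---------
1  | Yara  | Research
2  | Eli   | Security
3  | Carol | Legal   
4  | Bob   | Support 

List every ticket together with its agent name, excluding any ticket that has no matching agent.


INNER JOIN keeps only tickets rows whose agent_id matches an id in agents. Walk through each ticket:
  - ticket 1 (Slow page load): agent_id=2 -> matches Eli
  - ticket 2 (Stale cache): agent_id=NULL, no match -> dropped
  - ticket 3 (Missing icon): agent_id=1 -> matches Yara
  - ticket 4 (Race condition): agent_id=1 -> matches Yara
  - ticket 5 (Wrong timezone): agent_id=2 -> matches Eli
  - ticket 6 (Wrong total): agent_id=NULL, no match -> dropped
  - ticket 7 (Export error): agent_id=2 -> matches Eli
  - ticket 8 (Off by one): agent_id=2 -> matches Eli
So 2 of 8 rows are dropped.

SQL:
SELECT a.title, b.name AS agent
FROM tickets a
INNER JOIN agents b ON a.agent_id = b.id

Result:
title          | agent
---------------+------
Slow page load | Eli  
Missing icon   | Yara 
Race condition | Yara 
Wrong timezone | Eli  
Export error   | Eli  
Off by one     | Eli  
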